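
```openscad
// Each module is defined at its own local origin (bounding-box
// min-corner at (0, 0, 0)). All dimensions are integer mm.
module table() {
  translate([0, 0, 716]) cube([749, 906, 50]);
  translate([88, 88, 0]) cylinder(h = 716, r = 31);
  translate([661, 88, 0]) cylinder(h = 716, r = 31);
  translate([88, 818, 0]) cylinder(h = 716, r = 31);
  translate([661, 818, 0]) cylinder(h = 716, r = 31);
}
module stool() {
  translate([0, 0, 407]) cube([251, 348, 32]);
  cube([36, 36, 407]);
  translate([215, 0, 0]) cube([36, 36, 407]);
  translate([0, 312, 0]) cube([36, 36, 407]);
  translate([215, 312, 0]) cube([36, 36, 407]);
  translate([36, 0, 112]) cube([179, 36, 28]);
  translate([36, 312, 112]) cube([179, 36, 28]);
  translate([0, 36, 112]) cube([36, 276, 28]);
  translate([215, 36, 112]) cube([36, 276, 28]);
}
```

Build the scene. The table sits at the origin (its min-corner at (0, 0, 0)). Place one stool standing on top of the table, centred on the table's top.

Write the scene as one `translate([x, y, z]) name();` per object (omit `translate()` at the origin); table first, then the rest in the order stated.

table();
translate([249, 279, 766]) stool();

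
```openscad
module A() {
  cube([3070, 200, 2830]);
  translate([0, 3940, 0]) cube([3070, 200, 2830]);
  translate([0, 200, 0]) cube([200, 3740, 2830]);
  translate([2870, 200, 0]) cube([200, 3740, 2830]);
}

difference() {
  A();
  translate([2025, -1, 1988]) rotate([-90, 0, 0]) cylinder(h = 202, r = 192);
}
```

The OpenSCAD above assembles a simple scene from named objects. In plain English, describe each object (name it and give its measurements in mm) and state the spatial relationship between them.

A is the wall frame of a small rectangular building: four walls, each 2830 mm tall and 200 mm thick, enclosing a footprint 3070 mm (x) by 4140 mm (y) outside-to-outside, with no floor or roof. The front and back walls (the −y and +y sides) span the full width; the two side walls fit between them.

The house frame has a circular hole of radius 192 mm through its front wall, centred at (x = 2025, z = 1988).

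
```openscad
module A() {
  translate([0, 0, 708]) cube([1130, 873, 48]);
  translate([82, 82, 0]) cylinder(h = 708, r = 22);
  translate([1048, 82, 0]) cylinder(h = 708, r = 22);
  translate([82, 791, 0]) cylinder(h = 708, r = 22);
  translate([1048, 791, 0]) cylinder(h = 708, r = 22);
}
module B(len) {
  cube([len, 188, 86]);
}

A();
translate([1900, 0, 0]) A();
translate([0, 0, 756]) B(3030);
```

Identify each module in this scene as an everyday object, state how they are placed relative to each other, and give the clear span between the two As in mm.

Second table starts at x = 1900; first ends at x = 1130; clear span = 1900 − 1130 = 770 mm.

A is a table. B is a beam. A beam spans the tops of two tables. The clear span between the two tables is 770 mm.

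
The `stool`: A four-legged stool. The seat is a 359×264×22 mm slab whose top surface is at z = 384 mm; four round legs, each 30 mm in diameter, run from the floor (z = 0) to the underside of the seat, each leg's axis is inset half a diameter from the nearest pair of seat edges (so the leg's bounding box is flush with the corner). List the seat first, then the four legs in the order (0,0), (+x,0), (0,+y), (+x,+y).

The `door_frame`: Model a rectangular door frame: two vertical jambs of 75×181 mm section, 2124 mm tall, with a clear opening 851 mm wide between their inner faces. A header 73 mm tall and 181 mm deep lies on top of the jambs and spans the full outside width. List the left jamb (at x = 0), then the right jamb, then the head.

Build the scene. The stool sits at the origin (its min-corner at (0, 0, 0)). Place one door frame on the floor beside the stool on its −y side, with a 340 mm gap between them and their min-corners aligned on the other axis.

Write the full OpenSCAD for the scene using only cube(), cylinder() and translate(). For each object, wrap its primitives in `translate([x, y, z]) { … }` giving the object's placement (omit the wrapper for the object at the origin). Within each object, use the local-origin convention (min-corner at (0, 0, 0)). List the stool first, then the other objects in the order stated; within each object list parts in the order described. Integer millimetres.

translate([0, 0, 362]) cube([359, 264, 22]);
translate([15, 15, 0]) cylinder(h = 362, r = 15);
translate([344, 15, 0]) cylinder(h = 362, r = 15);
translate([15, 249, 0]) cylinder(h = 362, r = 15);
translate([344, 249, 0]) cylinder(h = 362, r = 15);
translate([0, -521, 0]) {
  cube([75, 181, 2124]);
  translate([926, 0, 0]) cube([75, 181, 2124]);
  translate([0, 0, 2124]) cube([1001, 181, 73]);
}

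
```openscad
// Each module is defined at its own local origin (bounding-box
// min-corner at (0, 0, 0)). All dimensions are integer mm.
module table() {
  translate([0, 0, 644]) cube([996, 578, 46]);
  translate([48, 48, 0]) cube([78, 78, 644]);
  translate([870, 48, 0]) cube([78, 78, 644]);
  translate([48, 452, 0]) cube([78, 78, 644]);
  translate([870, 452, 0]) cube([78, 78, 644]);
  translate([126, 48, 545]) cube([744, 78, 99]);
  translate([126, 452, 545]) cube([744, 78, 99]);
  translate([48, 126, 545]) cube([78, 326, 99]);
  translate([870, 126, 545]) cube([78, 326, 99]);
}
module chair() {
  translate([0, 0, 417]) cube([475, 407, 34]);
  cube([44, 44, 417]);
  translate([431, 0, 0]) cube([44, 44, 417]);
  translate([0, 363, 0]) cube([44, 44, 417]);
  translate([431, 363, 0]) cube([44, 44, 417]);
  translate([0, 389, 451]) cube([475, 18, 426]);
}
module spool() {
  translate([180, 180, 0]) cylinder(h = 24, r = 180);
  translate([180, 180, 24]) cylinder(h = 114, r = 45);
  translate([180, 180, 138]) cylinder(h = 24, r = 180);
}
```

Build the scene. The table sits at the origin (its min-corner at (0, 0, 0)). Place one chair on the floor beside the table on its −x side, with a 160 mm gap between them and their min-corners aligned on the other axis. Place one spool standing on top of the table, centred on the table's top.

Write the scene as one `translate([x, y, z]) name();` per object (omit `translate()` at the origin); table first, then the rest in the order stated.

table();
translate([-635, 0, 0]) chair();
translate([318, 109, 690]) spool();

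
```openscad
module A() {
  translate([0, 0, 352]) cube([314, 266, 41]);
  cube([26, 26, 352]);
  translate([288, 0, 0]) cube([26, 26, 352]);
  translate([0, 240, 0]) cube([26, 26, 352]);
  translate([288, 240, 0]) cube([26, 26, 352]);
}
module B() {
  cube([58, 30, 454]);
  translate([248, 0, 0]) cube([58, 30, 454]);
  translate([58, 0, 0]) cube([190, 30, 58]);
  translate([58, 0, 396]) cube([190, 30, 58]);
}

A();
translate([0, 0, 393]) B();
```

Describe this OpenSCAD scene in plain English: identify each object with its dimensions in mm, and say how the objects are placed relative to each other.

A is a four-legged stool. The seat is a 314×266×41 mm slab whose top surface is at z = 393 mm; four square legs, each 26×26 mm in cross-section, run from the floor (z = 0) to the underside of the seat, each flush with a corner of the seat.

B is a picture frame with a 190×338 mm rectangular opening (x by z) and a uniform 58 mm border on every side. Frame depth is 30 mm along y. It is built from two vertical stiles running the full outside height and two horizontal rails spanning the gap between the stiles.

The picture frame is on top of the stool.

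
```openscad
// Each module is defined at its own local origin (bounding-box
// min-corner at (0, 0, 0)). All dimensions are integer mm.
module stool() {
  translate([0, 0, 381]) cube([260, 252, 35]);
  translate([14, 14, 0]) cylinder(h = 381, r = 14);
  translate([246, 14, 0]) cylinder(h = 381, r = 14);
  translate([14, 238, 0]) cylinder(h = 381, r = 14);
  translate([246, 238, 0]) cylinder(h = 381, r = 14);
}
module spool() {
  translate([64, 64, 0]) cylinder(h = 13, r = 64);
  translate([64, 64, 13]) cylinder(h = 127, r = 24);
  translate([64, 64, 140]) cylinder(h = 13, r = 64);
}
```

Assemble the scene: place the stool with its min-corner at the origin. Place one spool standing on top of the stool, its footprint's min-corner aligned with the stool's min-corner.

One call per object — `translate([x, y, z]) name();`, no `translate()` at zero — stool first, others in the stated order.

stool();
translate([0, 0, 416]) spool();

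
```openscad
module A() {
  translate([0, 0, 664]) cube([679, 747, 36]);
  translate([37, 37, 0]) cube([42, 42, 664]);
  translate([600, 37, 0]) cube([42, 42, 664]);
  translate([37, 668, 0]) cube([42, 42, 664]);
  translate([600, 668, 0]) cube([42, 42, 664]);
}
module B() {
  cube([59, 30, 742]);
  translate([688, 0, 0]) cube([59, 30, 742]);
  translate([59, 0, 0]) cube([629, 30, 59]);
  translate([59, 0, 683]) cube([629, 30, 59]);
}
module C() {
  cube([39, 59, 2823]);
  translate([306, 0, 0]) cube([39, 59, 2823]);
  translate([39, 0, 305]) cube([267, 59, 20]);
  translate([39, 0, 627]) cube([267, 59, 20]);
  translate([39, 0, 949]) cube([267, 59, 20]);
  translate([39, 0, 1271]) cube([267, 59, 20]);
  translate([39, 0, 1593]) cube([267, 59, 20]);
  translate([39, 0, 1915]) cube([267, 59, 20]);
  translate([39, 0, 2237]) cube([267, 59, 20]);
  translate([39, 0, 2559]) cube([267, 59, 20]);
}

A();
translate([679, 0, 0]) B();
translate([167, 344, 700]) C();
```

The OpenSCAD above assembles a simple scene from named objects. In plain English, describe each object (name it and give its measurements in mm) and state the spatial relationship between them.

A is a table with a 679×747 mm rectangular top, 36 mm thick, top surface at z = 700 mm, supported by four 42×42 mm square legs, each inset 37 mm from the nearest pair of top edges, running from the floor.

B is a rectangular picture frame lying in the x–z plane (depth along y). The opening is 629 mm wide (x) by 624 mm tall (z), surrounded by a border 59 mm wide on all four sides. The frame is 30 mm deep and is made of two full-height vertical stiles with two horizontal rails fitted between them.

C is a wooden ladder with two side rails of 39×59 mm section and 2823 mm height, set 345 mm apart overall. Between them run 8 rectangular rungs (59 mm deep, 20 mm thick), front faces flush with the rails' −y face. The bottom of the first rung is 305 mm above the floor and each subsequent rung is 322 mm higher than the one below.

The picture frame is against the table's +x side, with their −y faces flush. The ladder is on top of the table, centred.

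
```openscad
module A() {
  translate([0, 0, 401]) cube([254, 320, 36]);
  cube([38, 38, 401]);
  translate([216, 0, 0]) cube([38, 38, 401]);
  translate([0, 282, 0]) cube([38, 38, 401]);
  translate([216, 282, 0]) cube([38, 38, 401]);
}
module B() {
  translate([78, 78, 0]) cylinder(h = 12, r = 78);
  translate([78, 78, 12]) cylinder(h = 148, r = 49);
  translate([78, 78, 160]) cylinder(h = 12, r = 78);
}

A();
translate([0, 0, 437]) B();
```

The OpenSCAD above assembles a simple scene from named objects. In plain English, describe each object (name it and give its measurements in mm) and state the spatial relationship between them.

A is a simple wooden stool: a rectangular seat 254 mm (x) by 320 mm (y), 36 mm thick, top face at z = 437 mm, on four square legs, each 38×38 mm in cross-section. The legs rest on z = 0, each flush with a corner of the seat.

B is a spool: two coaxial disc flanges of radius 78 mm and thickness 12 mm, joined by a core cylinder of radius 49 mm and height 148 mm. The lower flange rests on z = 0 and the three cylinders share a vertical axis.

The spool is on top of the stool.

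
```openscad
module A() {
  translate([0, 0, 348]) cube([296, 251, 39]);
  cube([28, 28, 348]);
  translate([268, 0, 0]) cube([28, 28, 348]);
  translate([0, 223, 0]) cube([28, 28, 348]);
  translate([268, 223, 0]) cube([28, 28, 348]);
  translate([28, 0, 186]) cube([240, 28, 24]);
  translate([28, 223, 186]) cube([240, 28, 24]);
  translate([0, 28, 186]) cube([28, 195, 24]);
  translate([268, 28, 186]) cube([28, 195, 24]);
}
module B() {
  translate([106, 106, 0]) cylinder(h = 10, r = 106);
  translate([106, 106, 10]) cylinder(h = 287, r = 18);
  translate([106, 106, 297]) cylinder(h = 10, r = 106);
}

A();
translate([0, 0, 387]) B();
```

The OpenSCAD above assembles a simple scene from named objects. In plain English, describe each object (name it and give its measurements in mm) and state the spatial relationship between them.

A is a simple wooden stool: a rectangular seat 296 mm (x) by 251 mm (y), 39 mm thick, top face at z = 387 mm, on four square legs, each 28×28 mm in cross-section. The legs rest on z = 0, each flush with a corner of the seat. Four stretchers, 28 mm wide and 24 mm tall, connect adjacent legs with their undersides at z = 186 mm, each running between the inner faces of the legs it joins and aligned with the legs' outer faces on the other axis.

B is a spool: two coaxial disc flanges of radius 106 mm and thickness 10 mm, joined by a core cylinder of radius 18 mm and height 287 mm. The lower flange rests on z = 0 and the three cylinders share a vertical axis.

The spool is on top of the stool.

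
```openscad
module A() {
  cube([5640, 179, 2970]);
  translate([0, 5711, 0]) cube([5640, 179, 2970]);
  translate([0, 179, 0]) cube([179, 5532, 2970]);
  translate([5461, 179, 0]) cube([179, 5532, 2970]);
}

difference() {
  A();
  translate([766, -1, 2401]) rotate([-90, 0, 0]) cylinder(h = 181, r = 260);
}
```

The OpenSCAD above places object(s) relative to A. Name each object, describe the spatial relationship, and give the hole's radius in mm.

A is a house frame. The house frame has a circular hole through its front wall. The hole's radius is 260 mm.

The subtracted cylinder has r = 260 mm.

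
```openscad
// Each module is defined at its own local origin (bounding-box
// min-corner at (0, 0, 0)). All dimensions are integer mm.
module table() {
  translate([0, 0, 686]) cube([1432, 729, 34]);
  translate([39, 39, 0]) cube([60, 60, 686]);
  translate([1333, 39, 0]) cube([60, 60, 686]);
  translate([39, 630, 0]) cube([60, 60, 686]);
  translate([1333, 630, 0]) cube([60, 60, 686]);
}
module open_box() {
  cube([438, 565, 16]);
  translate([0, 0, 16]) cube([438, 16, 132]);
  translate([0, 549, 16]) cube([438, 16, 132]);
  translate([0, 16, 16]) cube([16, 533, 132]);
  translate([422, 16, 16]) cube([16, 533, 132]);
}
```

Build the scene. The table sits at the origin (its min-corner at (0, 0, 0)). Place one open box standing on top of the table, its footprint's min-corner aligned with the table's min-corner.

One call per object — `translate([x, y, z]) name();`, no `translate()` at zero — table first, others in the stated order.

table();
translate([0, 0, 720]) open_box();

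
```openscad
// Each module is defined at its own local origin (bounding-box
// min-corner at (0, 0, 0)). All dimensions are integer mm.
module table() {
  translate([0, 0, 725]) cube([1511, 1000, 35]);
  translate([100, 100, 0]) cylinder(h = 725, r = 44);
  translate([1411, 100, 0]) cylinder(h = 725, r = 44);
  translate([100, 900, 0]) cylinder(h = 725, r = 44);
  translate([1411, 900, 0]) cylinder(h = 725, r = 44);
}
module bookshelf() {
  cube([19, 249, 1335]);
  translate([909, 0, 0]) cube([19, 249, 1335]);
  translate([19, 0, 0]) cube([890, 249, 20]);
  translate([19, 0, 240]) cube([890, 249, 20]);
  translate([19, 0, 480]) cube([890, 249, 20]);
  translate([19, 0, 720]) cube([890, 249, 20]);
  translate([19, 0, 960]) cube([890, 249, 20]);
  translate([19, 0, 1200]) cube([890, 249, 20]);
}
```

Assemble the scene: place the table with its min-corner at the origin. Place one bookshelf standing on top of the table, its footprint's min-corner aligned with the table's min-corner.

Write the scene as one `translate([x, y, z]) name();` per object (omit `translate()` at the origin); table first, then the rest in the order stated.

table();
translate([0, 0, 760]) bookshelf();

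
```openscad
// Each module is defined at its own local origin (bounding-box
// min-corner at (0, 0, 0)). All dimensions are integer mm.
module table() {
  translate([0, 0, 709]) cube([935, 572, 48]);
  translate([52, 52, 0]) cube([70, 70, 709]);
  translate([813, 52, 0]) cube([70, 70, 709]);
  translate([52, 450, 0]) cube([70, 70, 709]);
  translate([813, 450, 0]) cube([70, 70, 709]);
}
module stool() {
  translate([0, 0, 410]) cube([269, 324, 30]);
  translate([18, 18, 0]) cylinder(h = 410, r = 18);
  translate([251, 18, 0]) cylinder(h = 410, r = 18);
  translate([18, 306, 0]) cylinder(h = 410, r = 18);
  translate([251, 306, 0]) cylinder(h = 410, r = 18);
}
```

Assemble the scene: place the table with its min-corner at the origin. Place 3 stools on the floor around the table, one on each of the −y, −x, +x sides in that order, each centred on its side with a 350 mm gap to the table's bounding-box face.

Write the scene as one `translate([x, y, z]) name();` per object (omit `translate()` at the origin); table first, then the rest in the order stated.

table();
translate([333, -674, 0]) stool();
translate([-619, 124, 0]) stool();
translate([1285, 124, 0]) stool();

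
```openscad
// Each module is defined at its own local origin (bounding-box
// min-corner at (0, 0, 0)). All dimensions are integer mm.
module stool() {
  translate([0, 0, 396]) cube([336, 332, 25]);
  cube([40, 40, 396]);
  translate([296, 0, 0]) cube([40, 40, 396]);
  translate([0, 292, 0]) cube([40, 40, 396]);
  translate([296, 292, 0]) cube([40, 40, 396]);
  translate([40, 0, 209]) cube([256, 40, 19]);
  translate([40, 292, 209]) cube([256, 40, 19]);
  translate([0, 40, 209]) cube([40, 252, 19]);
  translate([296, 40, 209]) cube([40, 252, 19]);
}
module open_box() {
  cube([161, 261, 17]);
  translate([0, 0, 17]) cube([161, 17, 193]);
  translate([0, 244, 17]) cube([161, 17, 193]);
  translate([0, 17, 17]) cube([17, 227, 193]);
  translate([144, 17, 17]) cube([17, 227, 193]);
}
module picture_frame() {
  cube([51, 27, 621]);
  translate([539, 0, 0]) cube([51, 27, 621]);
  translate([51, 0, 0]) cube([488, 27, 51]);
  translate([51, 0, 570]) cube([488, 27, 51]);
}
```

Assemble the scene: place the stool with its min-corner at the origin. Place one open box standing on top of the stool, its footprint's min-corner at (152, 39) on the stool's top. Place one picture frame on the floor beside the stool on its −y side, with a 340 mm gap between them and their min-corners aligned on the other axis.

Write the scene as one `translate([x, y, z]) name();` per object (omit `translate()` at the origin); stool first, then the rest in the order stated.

stool();
translate([152, 39, 421]) open_box();
translate([0, -367, 0]) picture_frame();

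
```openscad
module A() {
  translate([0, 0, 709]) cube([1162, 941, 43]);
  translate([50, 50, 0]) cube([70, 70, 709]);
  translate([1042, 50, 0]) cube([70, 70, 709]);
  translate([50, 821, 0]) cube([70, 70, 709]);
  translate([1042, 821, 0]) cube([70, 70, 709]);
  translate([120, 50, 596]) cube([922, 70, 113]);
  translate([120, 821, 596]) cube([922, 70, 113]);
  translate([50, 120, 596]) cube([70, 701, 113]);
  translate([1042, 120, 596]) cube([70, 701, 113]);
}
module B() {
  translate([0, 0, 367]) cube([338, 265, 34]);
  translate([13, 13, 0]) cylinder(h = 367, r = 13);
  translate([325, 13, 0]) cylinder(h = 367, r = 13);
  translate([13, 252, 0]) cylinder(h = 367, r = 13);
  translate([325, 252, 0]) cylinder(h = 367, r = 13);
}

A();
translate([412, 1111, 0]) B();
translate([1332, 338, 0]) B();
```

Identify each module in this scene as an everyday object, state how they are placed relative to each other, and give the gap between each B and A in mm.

A is a table. B is a stool. Two stools sit around the table at the +y, +x sides. The gap between each stool and the table is 170 mm.

Each stool's nearest face is 170 mm from the table's bounding box.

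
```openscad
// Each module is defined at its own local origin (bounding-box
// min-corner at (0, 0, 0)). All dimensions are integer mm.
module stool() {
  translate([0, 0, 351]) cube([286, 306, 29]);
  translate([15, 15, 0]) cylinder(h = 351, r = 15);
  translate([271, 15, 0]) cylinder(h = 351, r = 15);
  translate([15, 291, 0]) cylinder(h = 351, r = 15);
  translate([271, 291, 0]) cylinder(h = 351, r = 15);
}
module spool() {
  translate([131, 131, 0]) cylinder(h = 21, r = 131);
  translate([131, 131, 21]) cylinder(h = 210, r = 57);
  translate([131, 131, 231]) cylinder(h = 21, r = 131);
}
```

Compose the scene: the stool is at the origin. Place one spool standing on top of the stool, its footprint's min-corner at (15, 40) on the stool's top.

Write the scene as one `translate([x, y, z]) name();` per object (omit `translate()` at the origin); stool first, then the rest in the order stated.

stool();
translate([15, 40, 380]) spool();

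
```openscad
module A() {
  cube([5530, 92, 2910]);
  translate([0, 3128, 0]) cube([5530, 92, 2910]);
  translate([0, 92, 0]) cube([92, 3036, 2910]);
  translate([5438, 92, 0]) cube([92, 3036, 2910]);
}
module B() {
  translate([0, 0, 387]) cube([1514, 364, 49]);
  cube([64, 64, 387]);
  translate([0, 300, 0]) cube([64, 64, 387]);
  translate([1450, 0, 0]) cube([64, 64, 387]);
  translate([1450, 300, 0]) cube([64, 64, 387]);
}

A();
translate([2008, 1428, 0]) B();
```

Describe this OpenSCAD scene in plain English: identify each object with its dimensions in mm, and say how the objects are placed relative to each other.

A is the wall frame of a small rectangular building: four walls, each 2910 mm tall and 92 mm thick, enclosing a footprint 5530 mm (x) by 3220 mm (y) outside-to-outside, with no floor or roof. The front and back walls (the −y and +y sides) span the full width; the two side walls fit between them.

B is a bench: a 1514×364 mm seat slab, 49 mm thick, top at z = 436 mm, on four 64×64 mm square legs flush with the seat corners and standing on z = 0.

The bench sits inside the house frame, centred.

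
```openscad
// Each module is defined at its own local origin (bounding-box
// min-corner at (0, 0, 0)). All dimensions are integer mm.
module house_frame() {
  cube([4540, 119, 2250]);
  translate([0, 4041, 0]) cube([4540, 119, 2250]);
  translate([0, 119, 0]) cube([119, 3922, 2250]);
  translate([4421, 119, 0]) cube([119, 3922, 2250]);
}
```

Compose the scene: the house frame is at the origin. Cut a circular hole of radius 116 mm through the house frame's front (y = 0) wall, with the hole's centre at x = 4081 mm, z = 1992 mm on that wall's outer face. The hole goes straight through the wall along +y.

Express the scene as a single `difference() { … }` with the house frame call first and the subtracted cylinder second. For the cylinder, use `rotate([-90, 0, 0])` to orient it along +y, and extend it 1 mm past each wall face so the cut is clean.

difference() {
  house_frame();
  translate([4081, -1, 1992]) rotate([-90, 0, 0]) cylinder(h = 121, r = 116);
}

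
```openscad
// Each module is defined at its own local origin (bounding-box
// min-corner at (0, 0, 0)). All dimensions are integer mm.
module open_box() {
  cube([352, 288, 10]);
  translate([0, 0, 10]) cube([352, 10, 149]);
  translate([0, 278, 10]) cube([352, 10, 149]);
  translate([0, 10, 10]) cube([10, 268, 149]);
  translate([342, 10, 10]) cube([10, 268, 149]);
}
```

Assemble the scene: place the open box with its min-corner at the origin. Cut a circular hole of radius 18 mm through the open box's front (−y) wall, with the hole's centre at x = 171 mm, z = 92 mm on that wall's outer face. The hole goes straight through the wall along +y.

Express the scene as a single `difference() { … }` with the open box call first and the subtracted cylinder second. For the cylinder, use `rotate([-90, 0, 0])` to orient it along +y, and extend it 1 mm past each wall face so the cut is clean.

difference() {
  open_box();
  translate([171, -1, 92]) rotate([-90, 0, 0]) cylinder(h = 12, r = 18);
}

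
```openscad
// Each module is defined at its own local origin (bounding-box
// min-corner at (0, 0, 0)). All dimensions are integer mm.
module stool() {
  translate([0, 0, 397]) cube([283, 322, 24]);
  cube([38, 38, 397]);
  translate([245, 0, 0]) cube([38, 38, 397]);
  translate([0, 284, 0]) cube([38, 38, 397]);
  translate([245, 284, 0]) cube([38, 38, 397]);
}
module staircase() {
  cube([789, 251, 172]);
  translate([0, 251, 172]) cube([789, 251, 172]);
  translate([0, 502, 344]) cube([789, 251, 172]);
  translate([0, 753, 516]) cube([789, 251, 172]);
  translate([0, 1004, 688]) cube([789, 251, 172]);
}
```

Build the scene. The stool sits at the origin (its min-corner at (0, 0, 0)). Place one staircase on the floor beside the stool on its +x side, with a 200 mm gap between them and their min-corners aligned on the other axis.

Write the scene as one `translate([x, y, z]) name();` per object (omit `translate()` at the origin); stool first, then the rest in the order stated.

stool();
translate([483, 0, 0]) staircase();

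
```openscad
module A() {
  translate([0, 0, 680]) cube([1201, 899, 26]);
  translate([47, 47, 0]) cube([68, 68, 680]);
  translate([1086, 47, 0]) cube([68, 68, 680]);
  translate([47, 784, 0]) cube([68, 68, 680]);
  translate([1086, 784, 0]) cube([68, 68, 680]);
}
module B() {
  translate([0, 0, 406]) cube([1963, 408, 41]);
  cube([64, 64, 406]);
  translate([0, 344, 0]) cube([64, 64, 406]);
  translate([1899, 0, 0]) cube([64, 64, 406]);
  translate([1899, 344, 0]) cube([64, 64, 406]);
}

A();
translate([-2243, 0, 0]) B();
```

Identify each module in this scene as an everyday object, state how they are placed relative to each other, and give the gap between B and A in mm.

The bench's nearest face is 280 mm from the table's −x face.

A is a table. B is a bench. The bench is on the floor beside the table on its −x side. The gap between the bench and the table is 280 mm.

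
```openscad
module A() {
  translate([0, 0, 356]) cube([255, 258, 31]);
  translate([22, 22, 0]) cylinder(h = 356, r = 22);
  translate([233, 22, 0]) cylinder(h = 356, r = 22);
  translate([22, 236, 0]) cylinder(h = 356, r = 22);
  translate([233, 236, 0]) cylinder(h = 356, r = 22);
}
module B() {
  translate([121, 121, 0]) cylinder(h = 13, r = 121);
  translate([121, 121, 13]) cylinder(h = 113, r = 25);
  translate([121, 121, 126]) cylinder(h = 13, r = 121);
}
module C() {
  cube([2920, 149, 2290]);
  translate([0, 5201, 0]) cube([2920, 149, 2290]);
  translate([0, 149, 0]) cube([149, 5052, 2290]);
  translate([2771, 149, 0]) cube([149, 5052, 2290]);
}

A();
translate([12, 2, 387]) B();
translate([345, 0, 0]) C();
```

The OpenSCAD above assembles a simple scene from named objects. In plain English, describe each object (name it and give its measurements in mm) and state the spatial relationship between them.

A is a four-legged stool. The seat is 255×258 mm, 31 mm thick, top at z = 387 mm. It stands on four round legs, each 44 mm in diameter, from z = 0 to the seat underside, each leg's axis is inset half a diameter from the nearest pair of seat edges (so the leg's bounding box is flush with the corner).

B is a spool: two coaxial disc flanges of radius 121 mm and thickness 13 mm, joined by a core cylinder of radius 25 mm and height 113 mm. The lower flange rests on z = 0 and the three cylinders share a vertical axis.

C is a box-shaped house frame (walls only): outside footprint 2920×5350 mm, wall height 2290 mm, wall thickness 149 mm. The two y-facing walls run the full x-width; the two x-facing walls fit between the inner faces of the y-facing walls.

The spool is on top of the stool. The house frame is on the floor beside the stool on its +x side.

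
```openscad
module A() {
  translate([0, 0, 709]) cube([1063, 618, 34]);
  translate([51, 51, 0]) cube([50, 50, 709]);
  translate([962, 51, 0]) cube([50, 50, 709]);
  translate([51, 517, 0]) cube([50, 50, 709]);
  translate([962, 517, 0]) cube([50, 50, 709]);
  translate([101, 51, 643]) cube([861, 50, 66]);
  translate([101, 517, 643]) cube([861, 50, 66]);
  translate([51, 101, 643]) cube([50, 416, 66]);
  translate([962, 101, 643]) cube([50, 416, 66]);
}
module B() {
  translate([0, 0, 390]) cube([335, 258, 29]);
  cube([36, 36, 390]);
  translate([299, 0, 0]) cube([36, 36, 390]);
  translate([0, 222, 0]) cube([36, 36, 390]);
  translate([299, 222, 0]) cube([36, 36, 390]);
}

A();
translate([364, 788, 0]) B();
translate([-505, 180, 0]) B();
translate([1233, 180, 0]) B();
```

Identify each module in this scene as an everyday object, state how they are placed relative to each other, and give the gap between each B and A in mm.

A is a table. B is a stool. Three stools sit around the table at the +y, −x, +x sides. The gap between each stool and the table is 170 mm.

Each stool's nearest face is 170 mm from the table's bounding box.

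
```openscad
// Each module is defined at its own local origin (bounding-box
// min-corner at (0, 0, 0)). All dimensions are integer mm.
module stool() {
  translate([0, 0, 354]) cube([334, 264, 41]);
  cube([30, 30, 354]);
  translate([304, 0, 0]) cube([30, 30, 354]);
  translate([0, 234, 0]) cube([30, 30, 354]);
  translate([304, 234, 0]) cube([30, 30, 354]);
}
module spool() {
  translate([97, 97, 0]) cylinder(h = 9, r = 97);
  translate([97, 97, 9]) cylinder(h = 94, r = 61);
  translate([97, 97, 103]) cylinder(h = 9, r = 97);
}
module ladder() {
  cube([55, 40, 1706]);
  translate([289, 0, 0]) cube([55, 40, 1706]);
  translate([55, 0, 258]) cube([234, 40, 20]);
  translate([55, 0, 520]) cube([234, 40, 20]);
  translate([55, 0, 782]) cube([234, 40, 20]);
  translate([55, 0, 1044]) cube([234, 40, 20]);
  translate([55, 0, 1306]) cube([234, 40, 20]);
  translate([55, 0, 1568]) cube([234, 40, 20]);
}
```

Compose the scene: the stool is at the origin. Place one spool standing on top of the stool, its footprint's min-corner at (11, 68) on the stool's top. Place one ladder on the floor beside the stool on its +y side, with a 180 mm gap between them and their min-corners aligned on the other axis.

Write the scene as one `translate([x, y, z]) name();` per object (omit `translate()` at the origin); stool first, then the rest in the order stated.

stool();
translate([11, 68, 395]) spool();
translate([0, 444, 0]) ladder();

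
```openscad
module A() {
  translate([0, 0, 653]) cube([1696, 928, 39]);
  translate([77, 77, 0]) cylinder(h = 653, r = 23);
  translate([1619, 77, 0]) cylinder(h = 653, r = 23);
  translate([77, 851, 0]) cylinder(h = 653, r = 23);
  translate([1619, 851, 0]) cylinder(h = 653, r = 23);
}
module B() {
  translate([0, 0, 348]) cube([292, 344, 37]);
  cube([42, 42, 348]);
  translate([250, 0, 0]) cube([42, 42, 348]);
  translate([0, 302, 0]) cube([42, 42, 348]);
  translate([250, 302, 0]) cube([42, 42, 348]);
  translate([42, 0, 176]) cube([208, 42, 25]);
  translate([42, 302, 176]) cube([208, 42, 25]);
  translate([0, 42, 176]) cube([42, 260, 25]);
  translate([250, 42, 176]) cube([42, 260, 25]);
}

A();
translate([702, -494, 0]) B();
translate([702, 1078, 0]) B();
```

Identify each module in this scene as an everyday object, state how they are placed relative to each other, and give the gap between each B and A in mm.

A is a table. B is a stool. Two stools sit around the table at the −y, +y sides. The gap between each stool and the table is 150 mm.

Each stool's nearest face is 150 mm from the table's bounding box.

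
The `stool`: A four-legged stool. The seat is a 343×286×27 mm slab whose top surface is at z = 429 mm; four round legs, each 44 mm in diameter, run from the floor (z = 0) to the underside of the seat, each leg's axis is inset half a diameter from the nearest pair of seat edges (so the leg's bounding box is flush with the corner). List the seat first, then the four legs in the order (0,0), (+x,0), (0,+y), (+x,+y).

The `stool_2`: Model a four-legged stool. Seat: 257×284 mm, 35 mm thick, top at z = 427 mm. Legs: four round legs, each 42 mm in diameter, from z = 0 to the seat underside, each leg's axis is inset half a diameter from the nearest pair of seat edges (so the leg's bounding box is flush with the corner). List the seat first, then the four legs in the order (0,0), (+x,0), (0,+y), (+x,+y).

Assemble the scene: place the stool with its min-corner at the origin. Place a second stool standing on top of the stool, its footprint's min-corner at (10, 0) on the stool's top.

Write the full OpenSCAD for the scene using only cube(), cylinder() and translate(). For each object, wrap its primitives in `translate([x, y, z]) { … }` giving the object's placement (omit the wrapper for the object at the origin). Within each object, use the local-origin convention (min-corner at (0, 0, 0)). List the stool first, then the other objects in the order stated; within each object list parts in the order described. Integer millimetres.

translate([0, 0, 402]) cube([343, 286, 27]);
translate([22, 22, 0]) cylinder(h = 402, r = 22);
translate([321, 22, 0]) cylinder(h = 402, r = 22);
translate([22, 264, 0]) cylinder(h = 402, r = 22);
translate([321, 264, 0]) cylinder(h = 402, r = 22);
translate([10, 0, 429]) {
  translate([0, 0, 392]) cube([257, 284, 35]);
  translate([21, 21, 0]) cylinder(h = 392, r = 21);
  translate([236, 21, 0]) cylinder(h = 392, r = 21);
  translate([21, 263, 0]) cylinder(h = 392, r = 21);
  translate([236, 263, 0]) cylinder(h = 392, r = 21);
}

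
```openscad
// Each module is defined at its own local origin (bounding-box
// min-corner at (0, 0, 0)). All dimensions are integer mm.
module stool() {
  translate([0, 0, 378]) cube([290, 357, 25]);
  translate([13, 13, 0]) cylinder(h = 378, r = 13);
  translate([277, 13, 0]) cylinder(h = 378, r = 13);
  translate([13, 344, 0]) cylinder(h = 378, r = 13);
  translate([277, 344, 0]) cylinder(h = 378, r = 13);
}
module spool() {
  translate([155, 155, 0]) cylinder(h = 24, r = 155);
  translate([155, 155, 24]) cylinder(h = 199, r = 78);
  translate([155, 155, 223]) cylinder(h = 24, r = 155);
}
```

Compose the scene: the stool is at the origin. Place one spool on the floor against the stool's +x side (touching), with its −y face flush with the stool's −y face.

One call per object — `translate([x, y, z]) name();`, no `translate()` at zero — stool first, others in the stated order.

stool();
translate([290, 0, 0]) spool();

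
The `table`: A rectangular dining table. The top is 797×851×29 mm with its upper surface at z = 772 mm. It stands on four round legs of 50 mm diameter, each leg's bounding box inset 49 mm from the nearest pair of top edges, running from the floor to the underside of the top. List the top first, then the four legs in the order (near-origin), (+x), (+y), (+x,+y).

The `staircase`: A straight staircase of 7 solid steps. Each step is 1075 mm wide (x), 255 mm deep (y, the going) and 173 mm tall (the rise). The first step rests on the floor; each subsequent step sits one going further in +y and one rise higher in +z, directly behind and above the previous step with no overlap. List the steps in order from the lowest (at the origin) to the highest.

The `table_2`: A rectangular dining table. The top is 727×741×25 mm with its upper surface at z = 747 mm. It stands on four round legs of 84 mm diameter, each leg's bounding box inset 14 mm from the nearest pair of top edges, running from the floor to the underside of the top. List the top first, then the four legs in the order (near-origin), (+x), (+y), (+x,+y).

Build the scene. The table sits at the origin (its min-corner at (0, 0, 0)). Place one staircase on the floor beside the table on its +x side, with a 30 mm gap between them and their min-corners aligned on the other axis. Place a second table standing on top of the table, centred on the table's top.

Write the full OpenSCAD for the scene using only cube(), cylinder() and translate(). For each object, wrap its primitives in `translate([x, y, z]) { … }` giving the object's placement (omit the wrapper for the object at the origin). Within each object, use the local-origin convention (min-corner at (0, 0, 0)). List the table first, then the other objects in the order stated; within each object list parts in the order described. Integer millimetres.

translate([0, 0, 743]) cube([797, 851, 29]);
translate([74, 74, 0]) cylinder(h = 743, r = 25);
translate([723, 74, 0]) cylinder(h = 743, r = 25);
translate([74, 777, 0]) cylinder(h = 743, r = 25);
translate([723, 777, 0]) cylinder(h = 743, r = 25);
translate([827, 0, 0]) {
  cube([1075, 255, 173]);
  translate([0, 255, 173]) cube([1075, 255, 173]);
  translate([0, 510, 346]) cube([1075, 255, 173]);
  translate([0, 765, 519]) cube([1075, 255, 173]);
  translate([0, 1020, 692]) cube([1075, 255, 173]);
  translate([0, 1275, 865]) cube([1075, 255, 173]);
  translate([0, 1530, 1038]) cube([1075, 255, 173]);
}
translate([35, 55, 772]) {
  translate([0, 0, 722]) cube([727, 741, 25]);
  translate([56, 56, 0]) cylinder(h = 722, r = 42);
  translate([671, 56, 0]) cylinder(h = 722, r = 42);
  translate([56, 685, 0]) cylinder(h = 722, r = 42);
  translate([671, 685, 0]) cylinder(h = 722, r = 42);
}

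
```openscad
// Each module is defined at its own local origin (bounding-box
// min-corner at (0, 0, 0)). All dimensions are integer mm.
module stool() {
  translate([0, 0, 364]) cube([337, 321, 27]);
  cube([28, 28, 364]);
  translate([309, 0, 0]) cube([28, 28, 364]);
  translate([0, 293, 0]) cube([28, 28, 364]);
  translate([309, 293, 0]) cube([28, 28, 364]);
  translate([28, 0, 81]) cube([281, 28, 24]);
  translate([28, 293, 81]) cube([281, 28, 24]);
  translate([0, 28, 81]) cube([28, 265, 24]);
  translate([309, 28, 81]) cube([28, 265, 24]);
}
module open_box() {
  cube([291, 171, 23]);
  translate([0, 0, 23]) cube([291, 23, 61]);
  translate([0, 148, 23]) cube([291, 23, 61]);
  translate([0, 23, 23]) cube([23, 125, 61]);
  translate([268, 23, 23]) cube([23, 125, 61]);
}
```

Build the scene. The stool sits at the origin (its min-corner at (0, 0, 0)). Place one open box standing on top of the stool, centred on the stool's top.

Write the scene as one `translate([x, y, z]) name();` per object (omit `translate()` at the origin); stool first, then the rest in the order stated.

stool();
translate([23, 75, 391]) open_box();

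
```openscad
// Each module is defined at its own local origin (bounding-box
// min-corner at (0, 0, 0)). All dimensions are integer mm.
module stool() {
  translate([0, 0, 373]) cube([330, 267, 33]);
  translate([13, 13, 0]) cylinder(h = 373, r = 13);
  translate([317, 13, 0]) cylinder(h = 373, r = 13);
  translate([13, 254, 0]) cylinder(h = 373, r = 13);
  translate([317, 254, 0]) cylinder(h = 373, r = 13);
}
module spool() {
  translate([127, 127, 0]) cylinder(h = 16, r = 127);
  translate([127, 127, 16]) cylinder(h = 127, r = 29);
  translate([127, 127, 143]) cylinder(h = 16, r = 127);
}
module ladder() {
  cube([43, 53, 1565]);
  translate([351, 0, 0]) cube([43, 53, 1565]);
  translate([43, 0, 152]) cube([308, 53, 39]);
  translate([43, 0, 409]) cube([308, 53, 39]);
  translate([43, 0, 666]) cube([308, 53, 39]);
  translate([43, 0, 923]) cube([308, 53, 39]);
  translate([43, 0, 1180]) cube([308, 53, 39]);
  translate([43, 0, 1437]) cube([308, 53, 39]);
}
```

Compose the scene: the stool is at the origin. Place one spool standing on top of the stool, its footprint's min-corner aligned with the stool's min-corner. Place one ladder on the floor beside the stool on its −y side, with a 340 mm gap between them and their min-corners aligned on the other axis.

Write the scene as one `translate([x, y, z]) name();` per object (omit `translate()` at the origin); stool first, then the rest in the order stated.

stool();
translate([0, 0, 406]) spool();
translate([0, -393, 0]) ladder();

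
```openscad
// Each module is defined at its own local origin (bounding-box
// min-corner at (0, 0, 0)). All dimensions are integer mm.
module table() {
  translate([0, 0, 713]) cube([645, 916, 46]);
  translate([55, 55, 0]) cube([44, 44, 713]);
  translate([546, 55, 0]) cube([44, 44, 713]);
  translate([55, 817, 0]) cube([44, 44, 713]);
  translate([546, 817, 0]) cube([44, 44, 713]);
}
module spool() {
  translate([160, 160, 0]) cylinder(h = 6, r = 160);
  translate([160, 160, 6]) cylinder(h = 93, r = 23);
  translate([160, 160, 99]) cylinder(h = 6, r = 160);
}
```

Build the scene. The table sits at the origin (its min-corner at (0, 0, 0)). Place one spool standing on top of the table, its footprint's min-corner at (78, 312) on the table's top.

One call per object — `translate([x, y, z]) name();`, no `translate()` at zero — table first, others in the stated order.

table();
translate([78, 312, 759]) spool();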